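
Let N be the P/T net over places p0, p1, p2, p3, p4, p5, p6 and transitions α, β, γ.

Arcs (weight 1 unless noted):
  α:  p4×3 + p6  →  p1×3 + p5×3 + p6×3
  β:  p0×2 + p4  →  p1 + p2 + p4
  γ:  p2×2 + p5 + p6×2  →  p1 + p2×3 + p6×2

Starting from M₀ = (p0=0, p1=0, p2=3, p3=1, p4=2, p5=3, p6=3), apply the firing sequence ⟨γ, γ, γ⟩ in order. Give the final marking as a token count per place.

step 1: fire γ:  (p0=0, p1=0, p2=3, p3=1, p4=2, p5=3, p6=3) → (p0=0, p1=1, p2=4, p3=1, p4=2, p5=2, p6=3)
step 2: fire γ:  (p0=0, p1=1, p2=4, p3=1, p4=2, p5=2, p6=3) → (p0=0, p1=2, p2=5, p3=1, p4=2, p5=1, p6=3)
step 3: fire γ:  (p0=0, p1=2, p2=5, p3=1, p4=2, p5=1, p6=3) → (p0=0, p1=3, p2=6, p3=1, p4=2, p5=0, p6=3)

(p0=0, p1=3, p2=6, p3=1, p4=2, p5=0, p6=3)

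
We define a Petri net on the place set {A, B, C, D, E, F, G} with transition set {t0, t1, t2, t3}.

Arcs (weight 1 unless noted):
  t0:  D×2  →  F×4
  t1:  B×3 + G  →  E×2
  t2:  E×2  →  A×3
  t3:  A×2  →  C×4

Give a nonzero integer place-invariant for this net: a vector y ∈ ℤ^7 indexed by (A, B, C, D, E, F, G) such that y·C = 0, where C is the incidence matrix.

Incidence matrix C (rows=places, cols=transitions):
       t0   t1   t2   t3
    A   0    0    3   -2
    B   0   -3    0    0
    C   0    0    0    4
    D  -2    0    0    0
    E   0    2   -2    0
    F   4    0    0    0
    G   0   -1    0    0

Candidate y = [2, 2, 1, 0, 3, 0, 0]; check y·C column-wise:
  col t0: 2·0 + 2·0 + 1·0 + 0·-2 + 3·0 + 0·4 = 0
  col t1: 2·0 + 2·-3 + 1·0 + 3·2 + 0·-1 = 0
  col t2: 2·3 + 2·0 + 1·0 + 3·-2 = 0
  col t3: 2·-2 + 2·0 + 1·4 + 3·0 = 0

y = (A:2, B:2, C:1, D:0, E:3, F:0, G:0)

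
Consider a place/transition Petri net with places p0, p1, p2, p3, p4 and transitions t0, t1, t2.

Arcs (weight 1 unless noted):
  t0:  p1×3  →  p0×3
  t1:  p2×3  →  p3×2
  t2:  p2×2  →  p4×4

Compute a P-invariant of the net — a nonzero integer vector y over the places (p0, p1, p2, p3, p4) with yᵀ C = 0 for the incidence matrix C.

y = (p0:1, p1:1, p2:0, p3:0, p4:0)

Incidence matrix C (rows=places, cols=transitions):
       t0   t1   t2
   p0   3    0    0
   p1  -3    0    0
   p2   0   -3   -2
   p3   0    2    0
   p4   0    0    4

Candidate y = [1, 1, 0, 0, 0]; check y·C column-wise:
  col t0: 1·3 + 1·-3 = 0
  col t1: 1·0 + 1·0 + 0·-3 + 0·2 = 0
  col t2: 1·0 + 1·0 + 0·-2 + 0·4 = 0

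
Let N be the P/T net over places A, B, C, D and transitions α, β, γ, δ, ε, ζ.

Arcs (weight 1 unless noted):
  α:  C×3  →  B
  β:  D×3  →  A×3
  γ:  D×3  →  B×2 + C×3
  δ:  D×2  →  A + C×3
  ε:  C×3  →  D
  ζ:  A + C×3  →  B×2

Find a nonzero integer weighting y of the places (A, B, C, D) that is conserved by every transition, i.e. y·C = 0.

y = (A:3, B:3, C:1, D:3)

Incidence matrix C (rows=places, cols=transitions):
        α    β    γ    δ    ε    ζ
    A   0    3    0    1    0   -1
    B   1    0    2    0    0    2
    C  -3    0    3    3   -3   -3
    D   0   -3   -3   -2    1    0

Candidate y = [3, 3, 1, 3]; check y·C column-wise:
  col α: 3·0 + 3·1 + 1·-3 + 3·0 = 0
  col β: 3·3 + 3·0 + 1·0 + 3·-3 = 0
  col γ: 3·0 + 3·2 + 1·3 + 3·-3 = 0
  col δ: 3·1 + 3·0 + 1·3 + 3·-2 = 0
  col ε: 3·0 + 3·0 + 1·-3 + 3·1 = 0
  col ζ: 3·-1 + 3·2 + 1·-3 + 3·0 = 0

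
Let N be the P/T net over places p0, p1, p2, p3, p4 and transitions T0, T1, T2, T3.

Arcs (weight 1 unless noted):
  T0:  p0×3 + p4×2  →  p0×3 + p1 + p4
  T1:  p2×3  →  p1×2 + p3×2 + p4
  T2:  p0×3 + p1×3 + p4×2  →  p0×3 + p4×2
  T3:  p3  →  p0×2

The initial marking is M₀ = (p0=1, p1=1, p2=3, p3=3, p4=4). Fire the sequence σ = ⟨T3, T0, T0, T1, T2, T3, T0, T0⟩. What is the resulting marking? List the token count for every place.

(p0=5, p1=4, p2=0, p3=3, p4=1)

step 1: fire T3:  (p0=1, p1=1, p2=3, p3=3, p4=4) → (p0=3, p1=1, p2=3, p3=2, p4=4)
step 2: fire T0:  (p0=3, p1=1, p2=3, p3=2, p4=4) → (p0=3, p1=2, p2=3, p3=2, p4=3)
step 3: fire T0:  (p0=3, p1=2, p2=3, p3=2, p4=3) → (p0=3, p1=3, p2=3, p3=2, p4=2)
step 4: fire T1:  (p0=3, p1=3, p2=3, p3=2, p4=2) → (p0=3, p1=5, p2=0, p3=4, p4=3)
step 5: fire T2:  (p0=3, p1=5, p2=0, p3=4, p4=3) → (p0=3, p1=2, p2=0, p3=4, p4=3)
step 6: fire T3:  (p0=3, p1=2, p2=0, p3=4, p4=3) → (p0=5, p1=2, p2=0, p3=3, p4=3)
step 7: fire T0:  (p0=5, p1=2, p2=0, p3=3, p4=3) → (p0=5, p1=3, p2=0, p3=3, p4=2)
step 8: fire T0:  (p0=5, p1=3, p2=0, p3=3, p4=2) → (p0=5, p1=4, p2=0, p3=3, p4=1)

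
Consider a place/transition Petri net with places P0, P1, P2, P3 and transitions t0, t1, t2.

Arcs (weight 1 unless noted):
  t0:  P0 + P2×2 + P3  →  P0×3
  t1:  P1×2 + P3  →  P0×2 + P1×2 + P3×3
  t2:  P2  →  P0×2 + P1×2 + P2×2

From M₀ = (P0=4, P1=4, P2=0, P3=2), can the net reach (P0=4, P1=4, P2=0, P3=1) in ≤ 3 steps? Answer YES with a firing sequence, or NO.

depth 0: 1 marking
depth 1: 2 markings reached so far
depth 2: 3 markings reached so far
depth 3: 4 markings reached so far
target is not among the 4 markings reachable within 3 steps

NO — not reachable within 3 firings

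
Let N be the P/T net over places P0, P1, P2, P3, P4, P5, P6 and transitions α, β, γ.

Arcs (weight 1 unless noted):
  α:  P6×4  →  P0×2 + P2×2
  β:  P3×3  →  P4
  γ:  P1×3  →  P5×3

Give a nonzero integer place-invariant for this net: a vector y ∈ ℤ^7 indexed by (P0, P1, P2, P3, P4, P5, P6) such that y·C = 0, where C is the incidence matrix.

Incidence matrix C (rows=places, cols=transitions):
        α    β    γ
   P0   2    0    0
   P1   0    0   -3
   P2   2    0    0
   P3   0   -3    0
   P4   0    1    0
   P5   0    0    3
   P6  -4    0    0

Candidate y = [1, 0, -1, 0, 0, 0, 0]; check y·C column-wise:
  col α: 1·2 + -1·2 + 0·-4 = 0
  col β: 1·0 + -1·0 + 0·-3 + 0·1 = 0
  col γ: 1·0 + 0·-3 + -1·0 + 0·3 = 0

y = (P0:1, P1:0, P2:-1, P3:0, P4:0, P5:0, P6:0)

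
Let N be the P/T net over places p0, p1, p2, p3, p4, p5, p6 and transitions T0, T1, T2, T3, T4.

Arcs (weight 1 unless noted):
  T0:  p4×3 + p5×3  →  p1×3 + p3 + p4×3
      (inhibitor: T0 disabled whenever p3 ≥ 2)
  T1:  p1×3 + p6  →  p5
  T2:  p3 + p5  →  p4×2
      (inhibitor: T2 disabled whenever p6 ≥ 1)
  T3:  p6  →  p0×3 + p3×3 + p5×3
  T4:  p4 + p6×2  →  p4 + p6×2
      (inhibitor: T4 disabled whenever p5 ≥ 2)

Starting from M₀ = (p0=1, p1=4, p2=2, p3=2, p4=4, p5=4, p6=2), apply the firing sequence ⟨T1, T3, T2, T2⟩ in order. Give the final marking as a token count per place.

step 1: fire T1:  (p0=1, p1=4, p2=2, p3=2, p4=4, p5=4, p6=2) → (p0=1, p1=1, p2=2, p3=2, p4=4, p5=5, p6=1)
step 2: fire T3:  (p0=1, p1=1, p2=2, p3=2, p4=4, p5=5, p6=1) → (p0=4, p1=1, p2=2, p3=5, p4=4, p5=8, p6=0)
step 3: fire T2:  (p0=4, p1=1, p2=2, p3=5, p4=4, p5=8, p6=0) → (p0=4, p1=1, p2=2, p3=4, p4=6, p5=7, p6=0)
step 4: fire T2:  (p0=4, p1=1, p2=2, p3=4, p4=6, p5=7, p6=0) → (p0=4, p1=1, p2=2, p3=3, p4=8, p5=6, p6=0)

(p0=4, p1=1, p2=2, p3=3, p4=8, p5=6, p6=0)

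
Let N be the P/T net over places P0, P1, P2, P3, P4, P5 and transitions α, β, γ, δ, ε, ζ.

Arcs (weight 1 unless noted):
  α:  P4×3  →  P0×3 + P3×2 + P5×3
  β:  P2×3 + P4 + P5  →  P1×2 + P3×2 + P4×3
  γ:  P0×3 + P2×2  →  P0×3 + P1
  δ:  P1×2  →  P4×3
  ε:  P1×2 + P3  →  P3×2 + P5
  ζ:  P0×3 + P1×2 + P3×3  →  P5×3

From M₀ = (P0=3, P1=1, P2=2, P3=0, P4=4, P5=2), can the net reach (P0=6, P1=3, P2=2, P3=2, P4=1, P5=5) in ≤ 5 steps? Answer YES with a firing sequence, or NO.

NO — not reachable within 5 firings

depth 0: 1 marking
depth 1: 3 markings reached so far
depth 2: 5 markings reached so far
depth 3: 7 markings reached so far
depth 4: 8 markings reached so far
depth 5: 8 markings reached so far
(frontier empty at depth 5; search complete)
target is not among the 8 markings reachable within 5 steps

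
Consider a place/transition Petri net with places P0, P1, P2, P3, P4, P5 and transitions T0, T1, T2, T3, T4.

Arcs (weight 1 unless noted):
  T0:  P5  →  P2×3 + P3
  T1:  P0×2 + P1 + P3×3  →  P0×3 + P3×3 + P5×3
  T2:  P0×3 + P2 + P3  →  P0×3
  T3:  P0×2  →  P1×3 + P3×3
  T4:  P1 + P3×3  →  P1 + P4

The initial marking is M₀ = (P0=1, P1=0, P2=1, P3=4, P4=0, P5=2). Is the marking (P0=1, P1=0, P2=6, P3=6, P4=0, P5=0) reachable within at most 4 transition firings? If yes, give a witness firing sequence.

NO — not reachable within 4 firings

depth 0: 1 marking
depth 1: 2 markings reached so far
depth 2: 3 markings reached so far
depth 3: 3 markings reached so far
(frontier empty at depth 3; search complete)
target is not among the 3 markings reachable within 4 steps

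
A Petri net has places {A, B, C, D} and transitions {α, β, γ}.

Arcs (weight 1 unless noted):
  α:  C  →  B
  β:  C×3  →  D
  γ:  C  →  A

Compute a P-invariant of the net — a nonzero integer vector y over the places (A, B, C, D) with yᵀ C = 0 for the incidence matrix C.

Incidence matrix C (rows=places, cols=transitions):
        α    β    γ
    A   0    0    1
    B   1    0    0
    C  -1   -3   -1
    D   0    1    0

Candidate y = [1, 1, 1, 3]; check y·C column-wise:
  col α: 1·0 + 1·1 + 1·-1 + 3·0 = 0
  col β: 1·0 + 1·0 + 1·-3 + 3·1 = 0
  col γ: 1·1 + 1·0 + 1·-1 + 3·0 = 0

y = (A:1, B:1, C:1, D:3)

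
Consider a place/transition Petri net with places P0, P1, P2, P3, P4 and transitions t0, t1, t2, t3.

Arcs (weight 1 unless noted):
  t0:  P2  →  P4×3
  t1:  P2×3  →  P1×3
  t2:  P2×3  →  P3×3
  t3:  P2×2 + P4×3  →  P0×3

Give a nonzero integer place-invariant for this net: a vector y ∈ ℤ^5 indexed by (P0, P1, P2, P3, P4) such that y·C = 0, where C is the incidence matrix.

Incidence matrix C (rows=places, cols=transitions):
       t0   t1   t2   t3
   P0   0    0    0    3
   P1   0    3    0    0
   P2  -1   -3   -3   -2
   P3   0    0    3    0
   P4   3    0    0   -3

Candidate y = [3, 3, 3, 3, 1]; check y·C column-wise:
  col t0: 3·0 + 3·0 + 3·-1 + 3·0 + 1·3 = 0
  col t1: 3·0 + 3·3 + 3·-3 + 3·0 + 1·0 = 0
  col t2: 3·0 + 3·0 + 3·-3 + 3·3 + 1·0 = 0
  col t3: 3·3 + 3·0 + 3·-2 + 3·0 + 1·-3 = 0

y = (P0:3, P1:3, P2:3, P3:3, P4:1)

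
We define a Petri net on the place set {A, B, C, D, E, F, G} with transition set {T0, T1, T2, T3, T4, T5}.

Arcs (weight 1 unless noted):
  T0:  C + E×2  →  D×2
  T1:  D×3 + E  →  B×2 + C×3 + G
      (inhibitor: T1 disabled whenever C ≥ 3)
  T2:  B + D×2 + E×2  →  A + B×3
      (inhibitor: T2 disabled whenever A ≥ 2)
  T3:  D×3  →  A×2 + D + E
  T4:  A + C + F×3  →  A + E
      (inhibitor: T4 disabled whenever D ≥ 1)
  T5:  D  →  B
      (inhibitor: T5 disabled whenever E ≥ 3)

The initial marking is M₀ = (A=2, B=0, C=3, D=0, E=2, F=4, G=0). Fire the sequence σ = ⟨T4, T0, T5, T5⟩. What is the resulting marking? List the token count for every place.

(A=2, B=2, C=1, D=0, E=1, F=1, G=0)

step 1: fire T4:  (A=2, B=0, C=3, D=0, E=2, F=4, G=0) → (A=2, B=0, C=2, D=0, E=3, F=1, G=0)
step 2: fire T0:  (A=2, B=0, C=2, D=0, E=3, F=1, G=0) → (A=2, B=0, C=1, D=2, E=1, F=1, G=0)
step 3: fire T5:  (A=2, B=0, C=1, D=2, E=1, F=1, G=0) → (A=2, B=1, C=1, D=1, E=1, F=1, G=0)
step 4: fire T5:  (A=2, B=1, C=1, D=1, E=1, F=1, G=0) → (A=2, B=2, C=1, D=0, E=1, F=1, G=0)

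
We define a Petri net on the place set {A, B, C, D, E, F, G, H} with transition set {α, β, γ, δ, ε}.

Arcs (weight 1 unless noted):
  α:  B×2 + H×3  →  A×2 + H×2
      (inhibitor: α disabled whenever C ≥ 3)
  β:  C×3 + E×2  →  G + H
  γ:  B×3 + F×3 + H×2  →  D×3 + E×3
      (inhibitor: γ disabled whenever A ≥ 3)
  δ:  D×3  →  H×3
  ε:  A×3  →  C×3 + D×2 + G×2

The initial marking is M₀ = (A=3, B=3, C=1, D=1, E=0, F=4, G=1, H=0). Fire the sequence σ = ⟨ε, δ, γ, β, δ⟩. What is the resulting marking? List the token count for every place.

step 1: fire ε:  (A=3, B=3, C=1, D=1, E=0, F=4, G=1, H=0) → (A=0, B=3, C=4, D=3, E=0, F=4, G=3, H=0)
step 2: fire δ:  (A=0, B=3, C=4, D=3, E=0, F=4, G=3, H=0) → (A=0, B=3, C=4, D=0, E=0, F=4, G=3, H=3)
step 3: fire γ:  (A=0, B=3, C=4, D=0, E=0, F=4, G=3, H=3) → (A=0, B=0, C=4, D=3, E=3, F=1, G=3, H=1)
step 4: fire β:  (A=0, B=0, C=4, D=3, E=3, F=1, G=3, H=1) → (A=0, B=0, C=1, D=3, E=1, F=1, G=4, H=2)
step 5: fire δ:  (A=0, B=0, C=1, D=3, E=1, F=1, G=4, H=2) → (A=0, B=0, C=1, D=0, E=1, F=1, G=4, H=5)

(A=0, B=0, C=1, D=0, E=1, F=1, G=4, H=5)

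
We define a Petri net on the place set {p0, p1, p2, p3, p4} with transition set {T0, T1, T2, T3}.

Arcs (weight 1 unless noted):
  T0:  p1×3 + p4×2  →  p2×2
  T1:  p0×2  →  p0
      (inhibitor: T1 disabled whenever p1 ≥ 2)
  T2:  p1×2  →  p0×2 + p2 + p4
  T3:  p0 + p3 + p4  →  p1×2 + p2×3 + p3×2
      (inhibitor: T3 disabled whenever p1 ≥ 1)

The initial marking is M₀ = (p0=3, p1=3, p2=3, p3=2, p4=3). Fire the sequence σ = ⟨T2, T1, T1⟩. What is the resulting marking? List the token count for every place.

(p0=3, p1=1, p2=4, p3=2, p4=4)

step 1: fire T2:  (p0=3, p1=3, p2=3, p3=2, p4=3) → (p0=5, p1=1, p2=4, p3=2, p4=4)
step 2: fire T1:  (p0=5, p1=1, p2=4, p3=2, p4=4) → (p0=4, p1=1, p2=4, p3=2, p4=4)
step 3: fire T1:  (p0=4, p1=1, p2=4, p3=2, p4=4) → (p0=3, p1=1, p2=4, p3=2, p4=4)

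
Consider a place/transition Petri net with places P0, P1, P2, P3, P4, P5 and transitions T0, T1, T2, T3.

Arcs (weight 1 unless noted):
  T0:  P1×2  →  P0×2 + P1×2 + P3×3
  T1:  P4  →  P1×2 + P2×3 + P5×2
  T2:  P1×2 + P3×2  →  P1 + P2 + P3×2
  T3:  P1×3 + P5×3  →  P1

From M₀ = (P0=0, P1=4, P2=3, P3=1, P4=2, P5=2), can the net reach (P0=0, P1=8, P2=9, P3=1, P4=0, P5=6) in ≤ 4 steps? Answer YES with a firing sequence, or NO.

step 1: fire T1:  (P0=0, P1=4, P2=3, P3=1, P4=2, P5=2) → (P0=0, P1=6, P2=6, P3=1, P4=1, P5=4)
step 2: fire T1:  (P0=0, P1=6, P2=6, P3=1, P4=1, P5=4) → (P0=0, P1=8, P2=9, P3=1, P4=0, P5=6)

YES — reachable via ⟨T1, T1⟩ (2 firings)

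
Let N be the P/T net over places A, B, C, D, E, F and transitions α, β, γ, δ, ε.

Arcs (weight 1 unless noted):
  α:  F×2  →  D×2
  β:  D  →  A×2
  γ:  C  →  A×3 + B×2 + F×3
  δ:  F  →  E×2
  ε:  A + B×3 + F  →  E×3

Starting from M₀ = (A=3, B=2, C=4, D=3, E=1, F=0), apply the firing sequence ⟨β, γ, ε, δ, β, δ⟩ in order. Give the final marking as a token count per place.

step 1: fire β:  (A=3, B=2, C=4, D=3, E=1, F=0) → (A=5, B=2, C=4, D=2, E=1, F=0)
step 2: fire γ:  (A=5, B=2, C=4, D=2, E=1, F=0) → (A=8, B=4, C=3, D=2, E=1, F=3)
step 3: fire ε:  (A=8, B=4, C=3, D=2, E=1, F=3) → (A=7, B=1, C=3, D=2, E=4, F=2)
step 4: fire δ:  (A=7, B=1, C=3, D=2, E=4, F=2) → (A=7, B=1, C=3, D=2, E=6, F=1)
step 5: fire β:  (A=7, B=1, C=3, D=2, E=6, F=1) → (A=9, B=1, C=3, D=1, E=6, F=1)
step 6: fire δ:  (A=9, B=1, C=3, D=1, E=6, F=1) → (A=9, B=1, C=3, D=1, E=8, F=0)

(A=9, B=1, C=3, D=1, E=8, F=0)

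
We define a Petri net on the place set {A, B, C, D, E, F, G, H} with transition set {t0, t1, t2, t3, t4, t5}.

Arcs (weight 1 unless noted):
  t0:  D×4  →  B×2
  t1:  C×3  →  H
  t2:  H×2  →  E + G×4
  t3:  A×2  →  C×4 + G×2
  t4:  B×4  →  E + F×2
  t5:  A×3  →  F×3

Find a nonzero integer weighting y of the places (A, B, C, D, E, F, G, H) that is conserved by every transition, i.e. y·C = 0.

Incidence matrix C (rows=places, cols=transitions):
       t0   t1   t2   t3   t4   t5
    A   0    0    0   -2    0   -3
    B   2    0    0    0   -4    0
    C   0   -3    0    4    0    0
    D  -4    0    0    0    0    0
    E   0    0    1    0    1    0
    F   0    0    0    0    2    3
    G   0    0    4    2    0    0
    H   0    1   -2    0    0    0

Candidate y = [4, -2, 0, -1, -16, 4, 4, 0]; check y·C column-wise:
  col t0: 4·0 + -2·2 + -1·-4 + -16·0 + 4·0 + 4·0 = 0
  col t1: 4·0 + -2·0 + 0·-3 + -1·0 + -16·0 + 4·0 + 4·0 + 0·1 = 0
  col t2: 4·0 + -2·0 + -1·0 + -16·1 + 4·0 + 4·4 + 0·-2 = 0
  col t3: 4·-2 + -2·0 + 0·4 + -1·0 + -16·0 + 4·0 + 4·2 = 0
  col t4: 4·0 + -2·-4 + -1·0 + -16·1 + 4·2 + 4·0 = 0
  col t5: 4·-3 + -2·0 + -1·0 + -16·0 + 4·3 + 4·0 = 0

y = (A:4, B:-2, C:0, D:-1, E:-16, F:4, G:4, H:0)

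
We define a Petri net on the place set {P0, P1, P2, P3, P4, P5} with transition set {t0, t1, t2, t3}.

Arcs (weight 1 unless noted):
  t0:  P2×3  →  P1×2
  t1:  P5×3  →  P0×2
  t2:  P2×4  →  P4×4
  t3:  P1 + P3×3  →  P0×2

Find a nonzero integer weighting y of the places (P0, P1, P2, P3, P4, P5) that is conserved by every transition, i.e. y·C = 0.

y = (P0:0, P1:3, P2:2, P3:-1, P4:2, P5:0)

Incidence matrix C (rows=places, cols=transitions):
       t0   t1   t2   t3
   P0   0    2    0    2
   P1   2    0    0   -1
   P2  -3    0   -4    0
   P3   0    0    0   -3
   P4   0    0    4    0
   P5   0   -3    0    0

Candidate y = [0, 3, 2, -1, 2, 0]; check y·C column-wise:
  col t0: 3·2 + 2·-3 + -1·0 + 2·0 = 0
  col t1: 0·2 + 3·0 + 2·0 + -1·0 + 2·0 + 0·-3 = 0
  col t2: 3·0 + 2·-4 + -1·0 + 2·4 = 0
  col t3: 0·2 + 3·-1 + 2·0 + -1·-3 + 2·0 = 0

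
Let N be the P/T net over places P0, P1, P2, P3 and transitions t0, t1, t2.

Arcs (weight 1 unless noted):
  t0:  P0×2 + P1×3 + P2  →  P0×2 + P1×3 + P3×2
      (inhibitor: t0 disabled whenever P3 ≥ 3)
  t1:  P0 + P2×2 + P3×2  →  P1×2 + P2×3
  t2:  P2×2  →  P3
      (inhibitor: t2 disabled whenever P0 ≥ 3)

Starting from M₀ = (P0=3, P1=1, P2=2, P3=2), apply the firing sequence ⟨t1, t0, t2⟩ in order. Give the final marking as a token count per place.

(P0=2, P1=3, P2=0, P3=3)

step 1: fire t1:  (P0=3, P1=1, P2=2, P3=2) → (P0=2, P1=3, P2=3, P3=0)
step 2: fire t0:  (P0=2, P1=3, P2=3, P3=0) → (P0=2, P1=3, P2=2, P3=2)
step 3: fire t2:  (P0=2, P1=3, P2=2, P3=2) → (P0=2, P1=3, P2=0, P3=3)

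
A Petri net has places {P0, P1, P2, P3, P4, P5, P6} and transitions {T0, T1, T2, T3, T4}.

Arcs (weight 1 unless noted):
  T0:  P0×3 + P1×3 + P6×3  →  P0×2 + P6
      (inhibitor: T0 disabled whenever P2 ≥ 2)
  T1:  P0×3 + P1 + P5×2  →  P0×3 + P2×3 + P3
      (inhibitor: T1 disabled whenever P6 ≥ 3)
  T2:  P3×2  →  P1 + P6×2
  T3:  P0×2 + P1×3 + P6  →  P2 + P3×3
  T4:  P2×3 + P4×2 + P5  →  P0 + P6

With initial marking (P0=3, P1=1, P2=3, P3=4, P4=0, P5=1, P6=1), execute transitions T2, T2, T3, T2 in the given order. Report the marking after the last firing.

step 1: fire T2:  (P0=3, P1=1, P2=3, P3=4, P4=0, P5=1, P6=1) → (P0=3, P1=2, P2=3, P3=2, P4=0, P5=1, P6=3)
step 2: fire T2:  (P0=3, P1=2, P2=3, P3=2, P4=0, P5=1, P6=3) → (P0=3, P1=3, P2=3, P3=0, P4=0, P5=1, P6=5)
step 3: fire T3:  (P0=3, P1=3, P2=3, P3=0, P4=0, P5=1, P6=5) → (P0=1, P1=0, P2=4, P3=3, P4=0, P5=1, P6=4)
step 4: fire T2:  (P0=1, P1=0, P2=4, P3=3, P4=0, P5=1, P6=4) → (P0=1, P1=1, P2=4, P3=1, P4=0, P5=1, P6=6)

(P0=1, P1=1, P2=4, P3=1, P4=0, P5=1, P6=6)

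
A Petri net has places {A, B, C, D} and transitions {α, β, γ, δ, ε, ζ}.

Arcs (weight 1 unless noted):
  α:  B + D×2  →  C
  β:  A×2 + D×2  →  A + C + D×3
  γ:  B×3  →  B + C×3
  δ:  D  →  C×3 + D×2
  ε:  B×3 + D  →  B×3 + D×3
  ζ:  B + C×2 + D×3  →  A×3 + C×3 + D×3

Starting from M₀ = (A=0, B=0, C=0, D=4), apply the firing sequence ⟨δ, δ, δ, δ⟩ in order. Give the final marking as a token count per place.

step 1: fire δ:  (A=0, B=0, C=0, D=4) → (A=0, B=0, C=3, D=5)
step 2: fire δ:  (A=0, B=0, C=3, D=5) → (A=0, B=0, C=6, D=6)
step 3: fire δ:  (A=0, B=0, C=6, D=6) → (A=0, B=0, C=9, D=7)
step 4: fire δ:  (A=0, B=0, C=9, D=7) → (A=0, B=0, C=12, D=8)

(A=0, B=0, C=12, D=8)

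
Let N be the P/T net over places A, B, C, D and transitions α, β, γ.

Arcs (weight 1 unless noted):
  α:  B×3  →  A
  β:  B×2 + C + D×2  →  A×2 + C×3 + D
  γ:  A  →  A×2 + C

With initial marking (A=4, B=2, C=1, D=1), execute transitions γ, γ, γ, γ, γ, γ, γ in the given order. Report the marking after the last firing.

step 1: fire γ:  (A=4, B=2, C=1, D=1) → (A=5, B=2, C=2, D=1)
step 2: fire γ:  (A=5, B=2, C=2, D=1) → (A=6, B=2, C=3, D=1)
step 3: fire γ:  (A=6, B=2, C=3, D=1) → (A=7, B=2, C=4, D=1)
step 4: fire γ:  (A=7, B=2, C=4, D=1) → (A=8, B=2, C=5, D=1)
step 5: fire γ:  (A=8, B=2, C=5, D=1) → (A=9, B=2, C=6, D=1)
step 6: fire γ:  (A=9, B=2, C=6, D=1) → (A=10, B=2, C=7, D=1)
step 7: fire γ:  (A=10, B=2, C=7, D=1) → (A=11, B=2, C=8, D=1)

(A=11, B=2, C=8, D=1)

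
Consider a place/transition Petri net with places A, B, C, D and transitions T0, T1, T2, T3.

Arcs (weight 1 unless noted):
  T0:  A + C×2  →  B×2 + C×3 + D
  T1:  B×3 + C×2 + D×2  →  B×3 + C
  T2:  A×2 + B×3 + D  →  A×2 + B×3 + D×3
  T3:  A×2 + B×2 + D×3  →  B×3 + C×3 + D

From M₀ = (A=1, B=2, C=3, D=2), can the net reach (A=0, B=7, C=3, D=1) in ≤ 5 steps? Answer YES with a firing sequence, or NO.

NO — not reachable within 5 firings

depth 0: 1 marking
depth 1: 2 markings reached so far
depth 2: 3 markings reached so far
depth 3: 3 markings reached so far
(frontier empty at depth 3; search complete)
target is not among the 3 markings reachable within 5 steps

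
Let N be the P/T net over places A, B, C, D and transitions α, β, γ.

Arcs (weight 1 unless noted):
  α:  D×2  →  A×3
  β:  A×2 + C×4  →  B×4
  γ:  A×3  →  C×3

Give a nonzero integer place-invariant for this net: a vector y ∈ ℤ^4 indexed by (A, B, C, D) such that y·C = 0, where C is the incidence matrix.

Incidence matrix C (rows=places, cols=transitions):
        α    β    γ
    A   3   -2   -3
    B   0    4    0
    C   0   -4    3
    D  -2    0    0

Candidate y = [2, 3, 2, 3]; check y·C column-wise:
  col α: 2·3 + 3·0 + 2·0 + 3·-2 = 0
  col β: 2·-2 + 3·4 + 2·-4 + 3·0 = 0
  col γ: 2·-3 + 3·0 + 2·3 + 3·0 = 0

y = (A:2, B:3, C:2, D:3)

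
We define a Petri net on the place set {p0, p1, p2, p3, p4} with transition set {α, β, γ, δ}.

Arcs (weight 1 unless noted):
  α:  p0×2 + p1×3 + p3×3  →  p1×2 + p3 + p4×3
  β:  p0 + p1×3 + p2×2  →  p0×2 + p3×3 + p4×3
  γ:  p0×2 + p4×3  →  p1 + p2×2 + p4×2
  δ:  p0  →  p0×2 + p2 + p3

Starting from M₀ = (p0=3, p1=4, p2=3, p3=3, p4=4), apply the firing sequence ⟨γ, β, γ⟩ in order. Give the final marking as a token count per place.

step 1: fire γ:  (p0=3, p1=4, p2=3, p3=3, p4=4) → (p0=1, p1=5, p2=5, p3=3, p4=3)
step 2: fire β:  (p0=1, p1=5, p2=5, p3=3, p4=3) → (p0=2, p1=2, p2=3, p3=6, p4=6)
step 3: fire γ:  (p0=2, p1=2, p2=3, p3=6, p4=6) → (p0=0, p1=3, p2=5, p3=6, p4=5)

(p0=0, p1=3, p2=5, p3=6, p4=5)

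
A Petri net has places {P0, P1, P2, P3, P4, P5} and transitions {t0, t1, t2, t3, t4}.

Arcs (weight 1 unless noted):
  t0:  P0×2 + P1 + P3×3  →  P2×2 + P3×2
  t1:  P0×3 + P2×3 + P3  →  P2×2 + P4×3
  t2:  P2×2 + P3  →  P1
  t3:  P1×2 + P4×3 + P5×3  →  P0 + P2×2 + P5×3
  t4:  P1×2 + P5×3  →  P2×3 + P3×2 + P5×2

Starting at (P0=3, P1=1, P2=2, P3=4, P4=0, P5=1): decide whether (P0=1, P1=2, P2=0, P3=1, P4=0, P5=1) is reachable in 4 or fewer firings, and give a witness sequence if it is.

step 1: fire t0:  (P0=3, P1=1, P2=2, P3=4, P4=0, P5=1) → (P0=1, P1=0, P2=4, P3=3, P4=0, P5=1)
step 2: fire t2:  (P0=1, P1=0, P2=4, P3=3, P4=0, P5=1) → (P0=1, P1=1, P2=2, P3=2, P4=0, P5=1)
step 3: fire t2:  (P0=1, P1=1, P2=2, P3=2, P4=0, P5=1) → (P0=1, P1=2, P2=0, P3=1, P4=0, P5=1)

YES — reachable via ⟨t0, t2, t2⟩ (3 firings)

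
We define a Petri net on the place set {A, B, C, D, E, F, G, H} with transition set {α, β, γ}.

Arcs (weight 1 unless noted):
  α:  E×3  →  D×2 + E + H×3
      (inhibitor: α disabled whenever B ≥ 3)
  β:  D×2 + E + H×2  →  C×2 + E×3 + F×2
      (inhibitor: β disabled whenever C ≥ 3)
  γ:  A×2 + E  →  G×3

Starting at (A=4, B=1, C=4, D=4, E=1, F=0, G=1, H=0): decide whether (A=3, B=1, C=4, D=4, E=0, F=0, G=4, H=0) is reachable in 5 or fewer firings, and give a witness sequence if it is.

NO — not reachable within 5 firings

depth 0: 1 marking
depth 1: 2 markings reached so far
depth 2: 2 markings reached so far
(frontier empty at depth 2; search complete)
target is not among the 2 markings reachable within 5 steps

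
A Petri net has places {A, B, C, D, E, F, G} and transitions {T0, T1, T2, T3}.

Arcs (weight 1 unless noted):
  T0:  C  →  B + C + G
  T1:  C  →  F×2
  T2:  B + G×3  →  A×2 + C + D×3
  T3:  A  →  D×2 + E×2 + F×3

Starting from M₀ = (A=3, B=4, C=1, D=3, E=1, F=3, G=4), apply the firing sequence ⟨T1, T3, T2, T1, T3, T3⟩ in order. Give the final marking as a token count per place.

step 1: fire T1:  (A=3, B=4, C=1, D=3, E=1, F=3, G=4) → (A=3, B=4, C=0, D=3, E=1, F=5, G=4)
step 2: fire T3:  (A=3, B=4, C=0, D=3, E=1, F=5, G=4) → (A=2, B=4, C=0, D=5, E=3, F=8, G=4)
step 3: fire T2:  (A=2, B=4, C=0, D=5, E=3, F=8, G=4) → (A=4, B=3, C=1, D=8, E=3, F=8, G=1)
step 4: fire T1:  (A=4, B=3, C=1, D=8, E=3, F=8, G=1) → (A=4, B=3, C=0, D=8, E=3, F=10, G=1)
step 5: fire T3:  (A=4, B=3, C=0, D=8, E=3, F=10, G=1) → (A=3, B=3, C=0, D=10, E=5, F=13, G=1)
step 6: fire T3:  (A=3, B=3, C=0, D=10, E=5, F=13, G=1) → (A=2, B=3, C=0, D=12, E=7, F=16, G=1)

(A=2, B=3, C=0, D=12, E=7, F=16, G=1)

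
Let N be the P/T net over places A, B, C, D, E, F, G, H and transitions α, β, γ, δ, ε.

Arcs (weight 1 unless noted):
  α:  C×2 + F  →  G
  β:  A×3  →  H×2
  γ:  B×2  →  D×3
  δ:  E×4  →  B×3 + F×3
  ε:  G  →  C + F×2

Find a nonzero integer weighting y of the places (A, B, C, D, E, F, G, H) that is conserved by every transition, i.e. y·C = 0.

Incidence matrix C (rows=places, cols=transitions):
        α    β    γ    δ    ε
    A   0   -3    0    0    0
    B   0    0   -2    3    0
    C  -2    0    0    0    1
    D   0    0    3    0    0
    E   0    0    0   -4    0
    F  -1    0    0    3    2
    G   1    0    0    0   -1
    H   0    2    0    0    0

Candidate y = [0, 12, 0, 8, 9, 0, 0, 0]; check y·C column-wise:
  col α: 12·0 + 0·-2 + 8·0 + 9·0 + 0·-1 + 0·1 = 0
  col β: 0·-3 + 12·0 + 8·0 + 9·0 + 0·2 = 0
  col γ: 12·-2 + 8·3 + 9·0 = 0
  col δ: 12·3 + 8·0 + 9·-4 + 0·3 = 0
  col ε: 12·0 + 0·1 + 8·0 + 9·0 + 0·2 + 0·-1 = 0

y = (A:0, B:12, C:0, D:8, E:9, F:0, G:0, H:0)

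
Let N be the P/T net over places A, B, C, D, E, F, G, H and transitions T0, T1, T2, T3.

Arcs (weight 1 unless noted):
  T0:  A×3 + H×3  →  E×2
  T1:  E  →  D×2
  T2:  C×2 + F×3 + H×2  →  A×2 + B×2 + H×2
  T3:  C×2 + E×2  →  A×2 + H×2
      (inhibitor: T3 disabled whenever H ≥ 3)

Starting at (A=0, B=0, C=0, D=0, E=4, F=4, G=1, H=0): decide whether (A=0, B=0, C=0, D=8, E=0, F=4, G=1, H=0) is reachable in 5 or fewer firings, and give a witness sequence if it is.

step 1: fire T1:  (A=0, B=0, C=0, D=0, E=4, F=4, G=1, H=0) → (A=0, B=0, C=0, D=2, E=3, F=4, G=1, H=0)
step 2: fire T1:  (A=0, B=0, C=0, D=2, E=3, F=4, G=1, H=0) → (A=0, B=0, C=0, D=4, E=2, F=4, G=1, H=0)
step 3: fire T1:  (A=0, B=0, C=0, D=4, E=2, F=4, G=1, H=0) → (A=0, B=0, C=0, D=6, E=1, F=4, G=1, H=0)
step 4: fire T1:  (A=0, B=0, C=0, D=6, E=1, F=4, G=1, H=0) → (A=0, B=0, C=0, D=8, E=0, F=4, G=1, H=0)

YES — reachable via ⟨T1, T1, T1, T1⟩ (4 firings)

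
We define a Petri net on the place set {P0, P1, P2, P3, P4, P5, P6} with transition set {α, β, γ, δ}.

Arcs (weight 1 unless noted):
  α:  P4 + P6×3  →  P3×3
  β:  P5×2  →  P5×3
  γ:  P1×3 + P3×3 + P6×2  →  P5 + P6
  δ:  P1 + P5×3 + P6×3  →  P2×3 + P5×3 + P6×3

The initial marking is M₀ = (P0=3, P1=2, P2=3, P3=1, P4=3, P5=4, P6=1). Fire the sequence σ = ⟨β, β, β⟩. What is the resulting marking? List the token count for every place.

step 1: fire β:  (P0=3, P1=2, P2=3, P3=1, P4=3, P5=4, P6=1) → (P0=3, P1=2, P2=3, P3=1, P4=3, P5=5, P6=1)
step 2: fire β:  (P0=3, P1=2, P2=3, P3=1, P4=3, P5=5, P6=1) → (P0=3, P1=2, P2=3, P3=1, P4=3, P5=6, P6=1)
step 3: fire β:  (P0=3, P1=2, P2=3, P3=1, P4=3, P5=6, P6=1) → (P0=3, P1=2, P2=3, P3=1, P4=3, P5=7, P6=1)

(P0=3, P1=2, P2=3, P3=1, P4=3, P5=7, P6=1)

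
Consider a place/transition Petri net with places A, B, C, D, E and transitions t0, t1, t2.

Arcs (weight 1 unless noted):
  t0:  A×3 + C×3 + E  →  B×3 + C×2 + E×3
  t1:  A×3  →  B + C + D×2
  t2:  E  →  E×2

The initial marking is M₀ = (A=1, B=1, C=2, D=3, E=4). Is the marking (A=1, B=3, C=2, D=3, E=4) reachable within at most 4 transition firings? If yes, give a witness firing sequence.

NO — not reachable within 4 firings

depth 0: 1 marking
depth 1: 2 markings reached so far
depth 2: 3 markings reached so far
depth 3: 4 markings reached so far
depth 4: 5 markings reached so far
target is not among the 5 markings reachable within 4 steps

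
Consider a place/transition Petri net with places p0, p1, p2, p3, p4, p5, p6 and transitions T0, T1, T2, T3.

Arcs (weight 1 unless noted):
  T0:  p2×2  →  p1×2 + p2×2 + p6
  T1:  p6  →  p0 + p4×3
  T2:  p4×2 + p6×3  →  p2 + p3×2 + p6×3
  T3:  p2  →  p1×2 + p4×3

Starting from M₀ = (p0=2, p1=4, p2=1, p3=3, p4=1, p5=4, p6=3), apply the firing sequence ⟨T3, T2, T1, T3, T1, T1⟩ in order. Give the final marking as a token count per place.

step 1: fire T3:  (p0=2, p1=4, p2=1, p3=3, p4=1, p5=4, p6=3) → (p0=2, p1=6, p2=0, p3=3, p4=4, p5=4, p6=3)
step 2: fire T2:  (p0=2, p1=6, p2=0, p3=3, p4=4, p5=4, p6=3) → (p0=2, p1=6, p2=1, p3=5, p4=2, p5=4, p6=3)
step 3: fire T1:  (p0=2, p1=6, p2=1, p3=5, p4=2, p5=4, p6=3) → (p0=3, p1=6, p2=1, p3=5, p4=5, p5=4, p6=2)
step 4: fire T3:  (p0=3, p1=6, p2=1, p3=5, p4=5, p5=4, p6=2) → (p0=3, p1=8, p2=0, p3=5, p4=8, p5=4, p6=2)
step 5: fire T1:  (p0=3, p1=8, p2=0, p3=5, p4=8, p5=4, p6=2) → (p0=4, p1=8, p2=0, p3=5, p4=11, p5=4, p6=1)
step 6: fire T1:  (p0=4, p1=8, p2=0, p3=5, p4=11, p5=4, p6=1) → (p0=5, p1=8, p2=0, p3=5, p4=14, p5=4, p6=0)

(p0=5, p1=8, p2=0, p3=5, p4=14, p5=4, p6=0)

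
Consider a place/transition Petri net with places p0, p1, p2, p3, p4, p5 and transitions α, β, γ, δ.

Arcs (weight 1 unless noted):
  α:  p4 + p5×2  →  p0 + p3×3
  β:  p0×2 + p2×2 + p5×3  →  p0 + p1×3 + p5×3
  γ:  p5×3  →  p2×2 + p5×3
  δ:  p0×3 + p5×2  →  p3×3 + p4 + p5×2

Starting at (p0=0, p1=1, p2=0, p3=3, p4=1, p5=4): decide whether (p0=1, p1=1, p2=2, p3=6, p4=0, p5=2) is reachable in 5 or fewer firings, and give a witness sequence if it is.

step 1: fire γ:  (p0=0, p1=1, p2=0, p3=3, p4=1, p5=4) → (p0=0, p1=1, p2=2, p3=3, p4=1, p5=4)
step 2: fire α:  (p0=0, p1=1, p2=2, p3=3, p4=1, p5=4) → (p0=1, p1=1, p2=2, p3=6, p4=0, p5=2)

YES — reachable via ⟨γ, α⟩ (2 firings)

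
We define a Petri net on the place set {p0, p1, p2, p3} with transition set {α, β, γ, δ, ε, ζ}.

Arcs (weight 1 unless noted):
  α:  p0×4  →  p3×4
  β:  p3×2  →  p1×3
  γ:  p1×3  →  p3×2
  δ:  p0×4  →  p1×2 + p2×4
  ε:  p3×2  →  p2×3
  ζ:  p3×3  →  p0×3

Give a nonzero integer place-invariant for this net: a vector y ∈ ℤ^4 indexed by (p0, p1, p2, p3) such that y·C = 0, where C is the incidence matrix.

y = (p0:3, p1:2, p2:2, p3:3)

Incidence matrix C (rows=places, cols=transitions):
        α    β    γ    δ    ε    ζ
   p0  -4    0    0   -4    0    3
   p1   0    3   -3    2    0    0
   p2   0    0    0    4    3    0
   p3   4   -2    2    0   -2   -3

Candidate y = [3, 2, 2, 3]; check y·C column-wise:
  col α: 3·-4 + 2·0 + 2·0 + 3·4 = 0
  col β: 3·0 + 2·3 + 2·0 + 3·-2 = 0
  col γ: 3·0 + 2·-3 + 2·0 + 3·2 = 0
  col δ: 3·-4 + 2·2 + 2·4 + 3·0 = 0
  col ε: 3·0 + 2·0 + 2·3 + 3·-2 = 0
  col ζ: 3·3 + 2·0 + 2·0 + 3·-3 = 0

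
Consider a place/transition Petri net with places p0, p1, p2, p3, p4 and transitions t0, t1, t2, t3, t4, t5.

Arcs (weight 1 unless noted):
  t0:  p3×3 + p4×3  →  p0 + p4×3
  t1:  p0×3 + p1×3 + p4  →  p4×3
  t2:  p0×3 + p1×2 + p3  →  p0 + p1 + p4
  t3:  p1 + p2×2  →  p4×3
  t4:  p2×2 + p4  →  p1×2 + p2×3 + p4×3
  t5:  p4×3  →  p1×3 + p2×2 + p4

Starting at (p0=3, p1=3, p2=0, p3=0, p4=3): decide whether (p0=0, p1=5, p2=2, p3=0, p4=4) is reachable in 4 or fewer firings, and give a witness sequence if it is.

YES — reachable via ⟨t1, t5, t3, t5⟩ (4 firings)

step 1: fire t1:  (p0=3, p1=3, p2=0, p3=0, p4=3) → (p0=0, p1=0, p2=0, p3=0, p4=5)
step 2: fire t5:  (p0=0, p1=0, p2=0, p3=0, p4=5) → (p0=0, p1=3, p2=2, p3=0, p4=3)
step 3: fire t3:  (p0=0, p1=3, p2=2, p3=0, p4=3) → (p0=0, p1=2, p2=0, p3=0, p4=6)
step 4: fire t5:  (p0=0, p1=2, p2=0, p3=0, p4=6) → (p0=0, p1=5, p2=2, p3=0, p4=4)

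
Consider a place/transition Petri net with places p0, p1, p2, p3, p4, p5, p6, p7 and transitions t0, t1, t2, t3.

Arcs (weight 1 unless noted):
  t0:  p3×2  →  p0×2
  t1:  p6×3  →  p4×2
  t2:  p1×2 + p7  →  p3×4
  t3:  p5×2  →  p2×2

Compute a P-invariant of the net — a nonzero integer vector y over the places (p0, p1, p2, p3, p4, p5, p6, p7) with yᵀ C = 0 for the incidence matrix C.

Incidence matrix C (rows=places, cols=transitions):
       t0   t1   t2   t3
   p0   2    0    0    0
   p1   0    0   -2    0
   p2   0    0    0    2
   p3  -2    0    4    0
   p4   0    2    0    0
   p5   0    0    0   -2
   p6   0   -3    0    0
   p7   0    0   -1    0

Candidate y = [1, 2, 0, 1, 0, 0, 0, 0]; check y·C column-wise:
  col t0: 1·2 + 2·0 + 1·-2 = 0
  col t1: 1·0 + 2·0 + 1·0 + 0·2 + 0·-3 = 0
  col t2: 1·0 + 2·-2 + 1·4 + 0·-1 = 0
  col t3: 1·0 + 2·0 + 0·2 + 1·0 + 0·-2 = 0

y = (p0:1, p1:2, p2:0, p3:1, p4:0, p5:0, p6:0, p7:0)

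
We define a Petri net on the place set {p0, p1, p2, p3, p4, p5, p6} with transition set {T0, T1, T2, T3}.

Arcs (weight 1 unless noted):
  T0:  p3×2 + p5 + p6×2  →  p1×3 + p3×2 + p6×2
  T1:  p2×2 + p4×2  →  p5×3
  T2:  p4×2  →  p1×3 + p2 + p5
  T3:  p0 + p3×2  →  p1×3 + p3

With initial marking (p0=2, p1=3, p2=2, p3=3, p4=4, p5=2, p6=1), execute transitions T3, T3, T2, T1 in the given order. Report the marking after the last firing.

(p0=0, p1=12, p2=1, p3=1, p4=0, p5=6, p6=1)

step 1: fire T3:  (p0=2, p1=3, p2=2, p3=3, p4=4, p5=2, p6=1) → (p0=1, p1=6, p2=2, p3=2, p4=4, p5=2, p6=1)
step 2: fire T3:  (p0=1, p1=6, p2=2, p3=2, p4=4, p5=2, p6=1) → (p0=0, p1=9, p2=2, p3=1, p4=4, p5=2, p6=1)
step 3: fire T2:  (p0=0, p1=9, p2=2, p3=1, p4=4, p5=2, p6=1) → (p0=0, p1=12, p2=3, p3=1, p4=2, p5=3, p6=1)
step 4: fire T1:  (p0=0, p1=12, p2=3, p3=1, p4=2, p5=3, p6=1) → (p0=0, p1=12, p2=1, p3=1, p4=0, p5=6, p6=1)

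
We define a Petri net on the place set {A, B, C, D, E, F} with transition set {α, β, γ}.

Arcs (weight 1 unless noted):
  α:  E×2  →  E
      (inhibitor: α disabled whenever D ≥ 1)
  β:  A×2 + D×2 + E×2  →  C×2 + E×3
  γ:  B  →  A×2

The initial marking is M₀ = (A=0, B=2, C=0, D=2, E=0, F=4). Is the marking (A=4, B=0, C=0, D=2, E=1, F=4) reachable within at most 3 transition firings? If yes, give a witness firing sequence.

depth 0: 1 marking
depth 1: 2 markings reached so far
depth 2: 3 markings reached so far
depth 3: 3 markings reached so far
(frontier empty at depth 3; search complete)
target is not among the 3 markings reachable within 3 steps

NO — not reachable within 3 firings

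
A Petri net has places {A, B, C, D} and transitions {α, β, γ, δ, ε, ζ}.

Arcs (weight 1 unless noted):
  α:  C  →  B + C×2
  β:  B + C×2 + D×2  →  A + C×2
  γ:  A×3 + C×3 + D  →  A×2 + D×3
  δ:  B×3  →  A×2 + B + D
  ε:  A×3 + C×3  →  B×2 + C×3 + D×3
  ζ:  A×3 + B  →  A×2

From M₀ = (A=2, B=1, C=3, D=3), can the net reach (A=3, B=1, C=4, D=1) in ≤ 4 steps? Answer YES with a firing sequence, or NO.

step 1: fire α:  (A=2, B=1, C=3, D=3) → (A=2, B=2, C=4, D=3)
step 2: fire β:  (A=2, B=2, C=4, D=3) → (A=3, B=1, C=4, D=1)

YES — reachable via ⟨α, β⟩ (2 firings)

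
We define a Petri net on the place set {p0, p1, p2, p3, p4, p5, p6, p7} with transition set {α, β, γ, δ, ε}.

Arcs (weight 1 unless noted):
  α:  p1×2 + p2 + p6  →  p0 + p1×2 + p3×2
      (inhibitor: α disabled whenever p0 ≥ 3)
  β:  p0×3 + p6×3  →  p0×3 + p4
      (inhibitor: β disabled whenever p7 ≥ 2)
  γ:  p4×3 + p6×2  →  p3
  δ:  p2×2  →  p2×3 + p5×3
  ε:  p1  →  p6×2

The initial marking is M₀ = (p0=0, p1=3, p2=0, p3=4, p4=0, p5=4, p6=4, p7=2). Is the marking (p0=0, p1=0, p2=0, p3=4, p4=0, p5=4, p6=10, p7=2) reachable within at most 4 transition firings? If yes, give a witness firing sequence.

step 1: fire ε:  (p0=0, p1=3, p2=0, p3=4, p4=0, p5=4, p6=4, p7=2) → (p0=0, p1=2, p2=0, p3=4, p4=0, p5=4, p6=6, p7=2)
step 2: fire ε:  (p0=0, p1=2, p2=0, p3=4, p4=0, p5=4, p6=6, p7=2) → (p0=0, p1=1, p2=0, p3=4, p4=0, p5=4, p6=8, p7=2)
step 3: fire ε:  (p0=0, p1=1, p2=0, p3=4, p4=0, p5=4, p6=8, p7=2) → (p0=0, p1=0, p2=0, p3=4, p4=0, p5=4, p6=10, p7=2)

YES — reachable via ⟨ε, ε, ε⟩ (3 firings)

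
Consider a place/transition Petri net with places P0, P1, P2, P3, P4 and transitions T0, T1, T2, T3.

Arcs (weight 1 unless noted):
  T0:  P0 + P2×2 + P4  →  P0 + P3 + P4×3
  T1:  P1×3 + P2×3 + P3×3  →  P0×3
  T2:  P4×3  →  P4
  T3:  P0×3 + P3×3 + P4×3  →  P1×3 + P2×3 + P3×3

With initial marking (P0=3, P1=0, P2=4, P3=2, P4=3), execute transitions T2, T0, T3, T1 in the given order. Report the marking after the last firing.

(P0=3, P1=0, P2=2, P3=0, P4=0)

step 1: fire T2:  (P0=3, P1=0, P2=4, P3=2, P4=3) → (P0=3, P1=0, P2=4, P3=2, P4=1)
step 2: fire T0:  (P0=3, P1=0, P2=4, P3=2, P4=1) → (P0=3, P1=0, P2=2, P3=3, P4=3)
step 3: fire T3:  (P0=3, P1=0, P2=2, P3=3, P4=3) → (P0=0, P1=3, P2=5, P3=3, P4=0)
step 4: fire T1:  (P0=0, P1=3, P2=5, P3=3, P4=0) → (P0=3, P1=0, P2=2, P3=0, P4=0)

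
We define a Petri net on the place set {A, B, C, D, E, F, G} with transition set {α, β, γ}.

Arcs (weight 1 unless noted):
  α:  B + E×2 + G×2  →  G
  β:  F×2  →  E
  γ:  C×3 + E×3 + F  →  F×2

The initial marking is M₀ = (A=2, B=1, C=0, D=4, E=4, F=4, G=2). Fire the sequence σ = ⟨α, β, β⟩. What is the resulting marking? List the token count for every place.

(A=2, B=0, C=0, D=4, E=4, F=0, G=1)

step 1: fire α:  (A=2, B=1, C=0, D=4, E=4, F=4, G=2) → (A=2, B=0, C=0, D=4, E=2, F=4, G=1)
step 2: fire β:  (A=2, B=0, C=0, D=4, E=2, F=4, G=1) → (A=2, B=0, C=0, D=4, E=3, F=2, G=1)
step 3: fire β:  (A=2, B=0, C=0, D=4, E=3, F=2, G=1) → (A=2, B=0, C=0, D=4, E=4, F=0, G=1)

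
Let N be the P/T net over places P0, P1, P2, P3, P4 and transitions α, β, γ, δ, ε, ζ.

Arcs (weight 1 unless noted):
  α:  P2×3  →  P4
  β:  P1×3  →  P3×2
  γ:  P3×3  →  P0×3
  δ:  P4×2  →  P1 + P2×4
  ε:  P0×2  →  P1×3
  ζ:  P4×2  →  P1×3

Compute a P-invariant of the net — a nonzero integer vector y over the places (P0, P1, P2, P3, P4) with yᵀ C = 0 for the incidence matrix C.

Incidence matrix C (rows=places, cols=transitions):
        α    β    γ    δ    ε    ζ
   P0   0    0    3    0   -2    0
   P1   0   -3    0    1    3    3
   P2  -3    0    0    4    0    0
   P3   0    2   -3    0    0    0
   P4   1    0    0   -2    0   -2

Candidate y = [3, 2, 1, 3, 3]; check y·C column-wise:
  col α: 3·0 + 2·0 + 1·-3 + 3·0 + 3·1 = 0
  col β: 3·0 + 2·-3 + 1·0 + 3·2 + 3·0 = 0
  col γ: 3·3 + 2·0 + 1·0 + 3·-3 + 3·0 = 0
  col δ: 3·0 + 2·1 + 1·4 + 3·0 + 3·-2 = 0
  col ε: 3·-2 + 2·3 + 1·0 + 3·0 + 3·0 = 0
  col ζ: 3·0 + 2·3 + 1·0 + 3·0 + 3·-2 = 0

y = (P0:3, P1:2, P2:1, P3:3, P4:3)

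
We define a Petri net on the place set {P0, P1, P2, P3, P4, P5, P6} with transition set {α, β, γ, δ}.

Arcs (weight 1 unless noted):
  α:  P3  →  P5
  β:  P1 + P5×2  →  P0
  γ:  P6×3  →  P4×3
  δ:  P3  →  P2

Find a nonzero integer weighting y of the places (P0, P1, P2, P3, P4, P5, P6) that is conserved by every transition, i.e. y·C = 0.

y = (P0:1, P1:1, P2:0, P3:0, P4:0, P5:0, P6:0)

Incidence matrix C (rows=places, cols=transitions):
        α    β    γ    δ
   P0   0    1    0    0
   P1   0   -1    0    0
   P2   0    0    0    1
   P3  -1    0    0   -1
   P4   0    0    3    0
   P5   1   -2    0    0
   P6   0    0   -3    0

Candidate y = [1, 1, 0, 0, 0, 0, 0]; check y·C column-wise:
  col α: 1·0 + 1·0 + 0·-1 + 0·1 = 0
  col β: 1·1 + 1·-1 + 0·-2 = 0
  col γ: 1·0 + 1·0 + 0·3 + 0·-3 = 0
  col δ: 1·0 + 1·0 + 0·1 + 0·-1 = 0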